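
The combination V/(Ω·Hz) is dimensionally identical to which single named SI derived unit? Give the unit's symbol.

C

V = W/A (potential = power per current),
    = kg·m²·s⁻³·A⁻¹.
Ω = V/A (resistance = voltage per current),
    = kg·m²·s⁻³·A⁻².
So Ω⁻¹ = kg⁻¹·m⁻²·s³·A².
Hz = 1/s = s⁻¹ (frequency is cycles per second).
So Hz⁻¹ = s.
Combining: V·Ω⁻¹·Hz⁻¹ = (kg·m²·s⁻³·A⁻¹) · (kg⁻¹·m⁻²·s³·A²) · s = s·A.
s·A is the base-SI form of the coulomb.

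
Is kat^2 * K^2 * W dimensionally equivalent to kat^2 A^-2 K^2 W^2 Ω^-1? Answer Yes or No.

Yes

Left side:
  kat = mol/s = s⁻¹·mol (catalytic activity).
  So kat² = s⁻²·mol².
  W = J/s (power = energy per time),
      = kg·m²·s⁻³.
  Combining: kat²·K²·W = (s⁻²·mol²) · K² · (kg·m²·s⁻³) = kg·m²·s⁻⁵·K²·mol².
Right side:
  kat = s⁻¹·mol.
  So kat² = s⁻²·mol².
  W = kg·m²·s⁻³.
  So W² = kg²·m⁴·s⁻⁶.
  Ω = kg·m²·s⁻³·A⁻².
  So Ω⁻¹ = kg⁻¹·m⁻²·s³·A².
  Combining: kat²·A⁻²·K²·W²·Ω⁻¹ = (s⁻²·mol²) · A⁻² · K² · (kg²·m⁴·s⁻⁶) · (kg⁻¹·m⁻²·s³·A²) = kg·m²·s⁻⁵·K²·mol².
Both reduce to kg·m²·s⁻⁵·K²·mol².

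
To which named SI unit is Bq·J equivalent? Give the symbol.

Bq = 1/s = s⁻¹ (activity is decays per second).
J = N·m (work = force × distance),
    = kg·m²·s⁻².
Combining: Bq·J = s⁻¹ · (kg·m²·s⁻²) = kg·m²·s⁻³.
kg·m²·s⁻³ is the base-SI form of the watt.

W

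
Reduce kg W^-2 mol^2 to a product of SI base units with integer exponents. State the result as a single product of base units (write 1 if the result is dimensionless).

W = kg·m²·s⁻³.
So W⁻² = kg⁻²·m⁻⁴·s⁶.
Combining: kg·W⁻²·mol² = kg · (kg⁻²·m⁻⁴·s⁶) · mol² = kg⁻¹·m⁻⁴·s⁶·mol².

kg⁻¹·m⁻⁴·s⁶·mol²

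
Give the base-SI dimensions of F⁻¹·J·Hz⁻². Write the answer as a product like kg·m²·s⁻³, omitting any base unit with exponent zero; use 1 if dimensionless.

kg²·m⁴·s⁻⁴·A⁻²

F = C/V (capacitance = charge per voltage),
    = A·s/(kg·m²·s⁻³·A⁻¹) (substituting C and V),
    = kg⁻¹·m⁻²·s⁴·A².
So F⁻¹ = kg·m²·s⁻⁴·A⁻².
J = N·m (work = force × distance),
    = kg·m²·s⁻².
Hz = 1/s = s⁻¹ (frequency is cycles per second).
So Hz⁻² = s².
Combining: F⁻¹·J·Hz⁻² = (kg·m²·s⁻⁴·A⁻²) · (kg·m²·s⁻²) · s² = kg²·m⁴·s⁻⁴·A⁻².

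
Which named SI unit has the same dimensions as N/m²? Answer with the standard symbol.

N = kg·m·s⁻².
Combining: m⁻²·N = m⁻² · (kg·m·s⁻²) = kg·m⁻¹·s⁻².
kg·m⁻¹·s⁻² is the base-SI form of the pascal.

Pa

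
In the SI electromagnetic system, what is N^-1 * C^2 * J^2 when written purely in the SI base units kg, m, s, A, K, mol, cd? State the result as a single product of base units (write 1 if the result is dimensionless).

N = kg·m·s⁻².
So N⁻¹ = kg⁻¹·m⁻¹·s².
C = s·A.
So C² = s²·A².
J = kg·m²·s⁻².
So J² = kg²·m⁴·s⁻⁴.
Combining: N⁻¹·C²·J² = (kg⁻¹·m⁻¹·s²) · (s²·A²) · (kg²·m⁴·s⁻⁴) = kg·m³·A².

kg·m³·A²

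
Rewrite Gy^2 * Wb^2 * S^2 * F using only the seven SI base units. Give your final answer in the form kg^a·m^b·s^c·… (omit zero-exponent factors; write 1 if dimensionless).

Gy = J/kg (absorbed dose = energy per mass),
    = m²·s⁻².
So Gy² = m⁴·s⁻⁴.
Wb = V·s (flux: a volt is a weber per second),
    = kg·m²·s⁻²·A⁻¹.
So Wb² = kg²·m⁴·s⁻⁴·A⁻².
S = 1/Ω (conductance is reciprocal resistance),
    = kg⁻¹·m⁻²·s³·A².
So S² = kg⁻²·m⁻⁴·s⁶·A⁴.
F = C/V (capacitance = charge per voltage),
    = A·s/(kg·m²·s⁻³·A⁻¹) (substituting C and V),
    = kg⁻¹·m⁻²·s⁴·A².
Combining: Gy²·Wb²·S²·F = (m⁴·s⁻⁴) · (kg²·m⁴·s⁻⁴·A⁻²) · (kg⁻²·m⁻⁴·s⁶·A⁴) · (kg⁻¹·m⁻²·s⁴·A²) = kg⁻¹·m²·s²·A⁴.

kg⁻¹·m²·s²·A⁴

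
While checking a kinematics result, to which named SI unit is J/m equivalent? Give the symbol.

J = kg·m²·s⁻².
Combining: J·m⁻¹ = (kg·m²·s⁻²) · m⁻¹ = kg·m·s⁻².
kg·m·s⁻² is the base-SI form of the newton.

N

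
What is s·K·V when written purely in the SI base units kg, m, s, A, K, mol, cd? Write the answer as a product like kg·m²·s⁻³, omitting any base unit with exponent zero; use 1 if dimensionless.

V = W/A (potential = power per current),
    = kg·m²·s⁻³·A⁻¹.
Combining: s·K·V = s · K · (kg·m²·s⁻³·A⁻¹) = kg·m²·s⁻²·A⁻¹·K.

kg·m²·s⁻²·A⁻¹·K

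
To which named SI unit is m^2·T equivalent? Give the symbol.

T = Wb/m² (flux density = flux per area),
    = kg·s⁻²·A⁻¹.
Combining: m²·T = m² · (kg·s⁻²·A⁻¹) = kg·m²·s⁻²·A⁻¹.
kg·m²·s⁻²·A⁻¹ is the base-SI form of the weber.

Wb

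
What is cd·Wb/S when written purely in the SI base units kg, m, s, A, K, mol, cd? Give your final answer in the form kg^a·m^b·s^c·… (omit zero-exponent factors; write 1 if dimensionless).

kg²·m⁴·s⁻⁵·A⁻³·cd

S = 1/Ω (conductance is reciprocal resistance),
    = kg⁻¹·m⁻²·s³·A².
So S⁻¹ = kg·m²·s⁻³·A⁻².
Wb = V·s (flux: a volt is a weber per second),
    = kg·m²·s⁻²·A⁻¹.
Combining: S⁻¹·cd·Wb = (kg·m²·s⁻³·A⁻²) · cd · (kg·m²·s⁻²·A⁻¹) = kg²·m⁴·s⁻⁵·A⁻³·cd.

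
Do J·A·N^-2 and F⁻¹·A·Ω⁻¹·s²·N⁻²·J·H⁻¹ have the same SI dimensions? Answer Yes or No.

No

Left side:
  J = N·m (work = force × distance),
      = kg·m²·s⁻².
  N = kg·m/s² = kg·m·s⁻² (force = mass × acceleration).
  So N⁻² = kg⁻²·m⁻²·s⁴.
  Combining: J·A·N⁻² = (kg·m²·s⁻²) · A · (kg⁻²·m⁻²·s⁴) = kg⁻¹·s²·A.
Right side:
  F = C/V (capacitance = charge per voltage),
      = A·s/(kg·m²·s⁻³·A⁻¹) (substituting C and V),
      = kg⁻¹·m⁻²·s⁴·A².
  So F⁻¹ = kg·m²·s⁻⁴·A⁻².
  Ω = V/A (resistance = voltage per current),
      = kg·m²·s⁻³·A⁻².
  So Ω⁻¹ = kg⁻¹·m⁻²·s³·A².
  N = kg·m/s² = kg·m·s⁻² (force = mass × acceleration).
  So N⁻² = kg⁻²·m⁻²·s⁴.
  J = N·m (work = force × distance),
      = kg·m²·s⁻².
  H = Wb/A (inductance = flux per current),
      = kg·m²·s⁻²·A⁻².
  So H⁻¹ = kg⁻¹·m⁻²·s²·A².
  Combining: F⁻¹·A·Ω⁻¹·s²·N⁻²·J·H⁻¹ = (kg·m²·s⁻⁴·A⁻²) · A · (kg⁻¹·m⁻²·s³·A²) · s² · (kg⁻²·m⁻²·s⁴) · (kg·m²·s⁻²) · (kg⁻¹·m⁻²·s²·A²) = kg⁻²·m⁻²·s⁵·A³.
Left is kg⁻¹·s²·A; right is kg⁻²·m⁻²·s⁵·A³ — different.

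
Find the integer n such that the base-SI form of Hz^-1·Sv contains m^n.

Hz = s⁻¹.
So Hz⁻¹ = s.
Sv = m²·s⁻².
Combining: Hz⁻¹·Sv = s · (m²·s⁻²) = m²·s⁻¹.
The exponent of m is 2.

2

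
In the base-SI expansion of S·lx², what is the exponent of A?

S = kg⁻¹·m⁻²·s³·A².
lx = m⁻²·cd.
So lx² = m⁻⁴·cd².
Combining: S·lx² = (kg⁻¹·m⁻²·s³·A²) · (m⁻⁴·cd²) = kg⁻¹·m⁻⁶·s³·A²·cd².
The exponent of A is 2.

2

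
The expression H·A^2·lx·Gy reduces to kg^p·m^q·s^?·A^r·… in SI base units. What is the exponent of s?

H = kg·m²·s⁻²·A⁻².
lx = m⁻²·cd.
Gy = m²·s⁻².
Combining: H·A²·lx·Gy = (kg·m²·s⁻²·A⁻²) · A² · (m⁻²·cd) · (m²·s⁻²) = kg·m²·s⁻⁴·cd.
The exponent of s is -4.

-4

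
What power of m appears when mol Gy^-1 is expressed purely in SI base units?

-2

Gy = J/kg (absorbed dose = energy per mass),
    = m²·s⁻².
So Gy⁻¹ = m⁻²·s².
Combining: mol·Gy⁻¹ = mol · (m⁻²·s²) = m⁻²·s²·mol.
The exponent of m is -2.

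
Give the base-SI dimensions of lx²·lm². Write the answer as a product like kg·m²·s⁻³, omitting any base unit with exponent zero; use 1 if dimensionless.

lx = lm/m² (illuminance = luminous flux per area),
    = m⁻²·cd.
So lx² = m⁻⁴·cd².
lm = cd·sr = cd (luminous flux; sr is dimensionless).
So lm² = cd².
Combining: lx²·lm² = (m⁻⁴·cd²) · cd² = m⁻⁴·cd⁴.

m⁻⁴·cd⁴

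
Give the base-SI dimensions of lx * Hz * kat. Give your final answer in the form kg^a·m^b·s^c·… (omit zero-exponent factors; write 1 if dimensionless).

lx = m⁻²·cd.
Hz = s⁻¹.
kat = s⁻¹·mol.
Combining: lx·Hz·kat = (m⁻²·cd) · s⁻¹ · (s⁻¹·mol) = m⁻²·s⁻²·mol·cd.

m⁻²·s⁻²·mol·cd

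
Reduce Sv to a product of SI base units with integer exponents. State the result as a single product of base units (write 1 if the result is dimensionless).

m²·s⁻²

Sv = J/kg (equivalent dose = energy per mass),
    = m²·s⁻².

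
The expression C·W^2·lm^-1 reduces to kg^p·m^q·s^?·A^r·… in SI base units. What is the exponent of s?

C = A·s = s·A (charge = current × time).
W = J/s (power = energy per time),
    = kg·m²·s⁻³.
So W² = kg²·m⁴·s⁻⁶.
lm = cd·sr = cd (luminous flux; sr is dimensionless).
So lm⁻¹ = cd⁻¹.
Combining: C·W²·lm⁻¹ = (s·A) · (kg²·m⁴·s⁻⁶) · cd⁻¹ = kg²·m⁴·s⁻⁵·A·cd⁻¹.
The exponent of s is -5.

-5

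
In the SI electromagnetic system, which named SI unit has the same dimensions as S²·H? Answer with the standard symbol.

S = 1/Ω (conductance is reciprocal resistance),
    = kg⁻¹·m⁻²·s³·A².
So S² = kg⁻²·m⁻⁴·s⁶·A⁴.
H = Wb/A (inductance = flux per current),
    = kg·m²·s⁻²·A⁻².
Combining: S²·H = (kg⁻²·m⁻⁴·s⁶·A⁴) · (kg·m²·s⁻²·A⁻²) = kg⁻¹·m⁻²·s⁴·A².
kg⁻¹·m⁻²·s⁴·A² is the base-SI form of the farad.

F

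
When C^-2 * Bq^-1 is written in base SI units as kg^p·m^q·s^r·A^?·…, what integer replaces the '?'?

-2

C = A·s = s·A (charge = current × time).
So C⁻² = s⁻²·A⁻².
Bq = 1/s = s⁻¹ (activity is decays per second).
So Bq⁻¹ = s.
Combining: C⁻²·Bq⁻¹ = (s⁻²·A⁻²) · s = s⁻¹·A⁻².
The exponent of A is -2.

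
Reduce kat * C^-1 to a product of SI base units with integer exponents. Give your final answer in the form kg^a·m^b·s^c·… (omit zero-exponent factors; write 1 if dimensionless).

s⁻²·A⁻¹·mol

kat = mol/s = s⁻¹·mol (catalytic activity).
C = A·s = s·A (charge = current × time).
So C⁻¹ = s⁻¹·A⁻¹.
Combining: kat·C⁻¹ = (s⁻¹·mol) · (s⁻¹·A⁻¹) = s⁻²·A⁻¹·mol.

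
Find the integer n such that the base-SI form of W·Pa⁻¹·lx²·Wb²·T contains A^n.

W = J/s (power = energy per time),
    = kg·m²·s⁻³.
Pa = N/m² (pressure = force per area),
    = kg·m⁻¹·s⁻².
So Pa⁻¹ = kg⁻¹·m·s².
lx = lm/m² (illuminance = luminous flux per area),
    = m⁻²·cd.
So lx² = m⁻⁴·cd².
Wb = V·s (flux: a volt is a weber per second),
    = kg·m²·s⁻²·A⁻¹.
So Wb² = kg²·m⁴·s⁻⁴·A⁻².
T = Wb/m² (flux density = flux per area),
    = kg·s⁻²·A⁻¹.
Combining: W·Pa⁻¹·lx²·Wb²·T = (kg·m²·s⁻³) · (kg⁻¹·m·s²) · (m⁻⁴·cd²) · (kg²·m⁴·s⁻⁴·A⁻²) · (kg·s⁻²·A⁻¹) = kg³·m³·s⁻⁷·A⁻³·cd².
The exponent of A is -3.

-3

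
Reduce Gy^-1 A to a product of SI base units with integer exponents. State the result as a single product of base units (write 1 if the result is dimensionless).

Gy = J/kg (absorbed dose = energy per mass),
    = m²·s⁻².
So Gy⁻¹ = m⁻²·s².
Combining: Gy⁻¹·A = (m⁻²·s²) · A = m⁻²·s²·A.

m⁻²·s²·A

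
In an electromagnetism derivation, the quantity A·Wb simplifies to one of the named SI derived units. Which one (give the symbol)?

Wb = V·s (flux: a volt is a weber per second),
    = kg·m²·s⁻²·A⁻¹.
Combining: A·Wb = A · (kg·m²·s⁻²·A⁻¹) = kg·m²·s⁻².
kg·m²·s⁻² is the base-SI form of the joule.

J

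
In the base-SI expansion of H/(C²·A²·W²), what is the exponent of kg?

-1

H = Wb/A (inductance = flux per current),
    = kg·m²·s⁻²·A⁻².
C = A·s = s·A (charge = current × time).
So C⁻² = s⁻²·A⁻².
W = J/s (power = energy per time),
    = kg·m²·s⁻³.
So W⁻² = kg⁻²·m⁻⁴·s⁶.
Combining: H·C⁻²·A⁻²·W⁻² = (kg·m²·s⁻²·A⁻²) · (s⁻²·A⁻²) · A⁻² · (kg⁻²·m⁻⁴·s⁶) = kg⁻¹·m⁻²·s²·A⁻⁶.
The exponent of kg is -1.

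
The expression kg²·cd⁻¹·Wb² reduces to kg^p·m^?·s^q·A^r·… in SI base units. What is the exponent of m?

4

Wb = V·s (flux: a volt is a weber per second),
    = kg·m²·s⁻²·A⁻¹.
So Wb² = kg²·m⁴·s⁻⁴·A⁻².
Combining: kg²·cd⁻¹·Wb² = kg² · cd⁻¹ · (kg²·m⁴·s⁻⁴·A⁻²) = kg⁴·m⁴·s⁻⁴·A⁻²·cd⁻¹.
The exponent of m is 4.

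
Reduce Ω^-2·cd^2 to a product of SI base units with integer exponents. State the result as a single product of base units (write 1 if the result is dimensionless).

kg⁻²·m⁻⁴·s⁶·A⁴·cd²

Ω = kg·m²·s⁻³·A⁻².
So Ω⁻² = kg⁻²·m⁻⁴·s⁶·A⁴.
Combining: Ω⁻²·cd² = (kg⁻²·m⁻⁴·s⁶·A⁴) · cd² = kg⁻²·m⁻⁴·s⁶·A⁴·cd².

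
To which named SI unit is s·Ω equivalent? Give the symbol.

Ω = V/A (resistance = voltage per current),
    = kg·m²·s⁻³·A⁻².
Combining: s·Ω = s · (kg·m²·s⁻³·A⁻²) = kg·m²·s⁻²·A⁻².
kg·m²·s⁻²·A⁻² is the base-SI form of the henry.

H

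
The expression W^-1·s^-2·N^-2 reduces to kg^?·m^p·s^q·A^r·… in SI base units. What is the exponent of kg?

W = J/s (power = energy per time),
    = kg·m²·s⁻³.
So W⁻¹ = kg⁻¹·m⁻²·s³.
N = kg·m/s² = kg·m·s⁻² (force = mass × acceleration).
So N⁻² = kg⁻²·m⁻²·s⁴.
Combining: W⁻¹·s⁻²·N⁻² = (kg⁻¹·m⁻²·s³) · s⁻² · (kg⁻²·m⁻²·s⁴) = kg⁻³·m⁻⁴·s⁵.
The exponent of kg is -3.

-3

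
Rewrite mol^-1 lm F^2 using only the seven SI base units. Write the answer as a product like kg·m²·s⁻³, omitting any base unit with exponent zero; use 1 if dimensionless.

lm = cd·sr = cd (luminous flux; sr is dimensionless).
F = C/V (capacitance = charge per voltage),
    = A·s/(kg·m²·s⁻³·A⁻¹) (substituting C and V),
    = kg⁻¹·m⁻²·s⁴·A².
So F² = kg⁻²·m⁻⁴·s⁸·A⁴.
Combining: mol⁻¹·lm·F² = mol⁻¹ · cd · (kg⁻²·m⁻⁴·s⁸·A⁴) = kg⁻²·m⁻⁴·s⁸·A⁴·mol⁻¹·cd.

kg⁻²·m⁻⁴·s⁸·A⁴·mol⁻¹·cd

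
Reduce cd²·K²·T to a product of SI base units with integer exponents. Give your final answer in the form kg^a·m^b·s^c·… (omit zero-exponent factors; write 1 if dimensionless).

kg·s⁻²·A⁻¹·K²·cd²

T = kg·s⁻²·A⁻¹.
Combining: cd²·K²·T = cd² · K² · (kg·s⁻²·A⁻¹) = kg·s⁻²·A⁻¹·K²·cd².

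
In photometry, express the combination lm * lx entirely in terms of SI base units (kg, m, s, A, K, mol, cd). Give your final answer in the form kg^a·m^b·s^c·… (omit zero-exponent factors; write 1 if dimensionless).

lm = cd·sr = cd (luminous flux; sr is dimensionless).
lx = lm/m² (illuminance = luminous flux per area),
    = m⁻²·cd.
Combining: lm·lx = cd · (m⁻²·cd) = m⁻²·cd².

m⁻²·cd²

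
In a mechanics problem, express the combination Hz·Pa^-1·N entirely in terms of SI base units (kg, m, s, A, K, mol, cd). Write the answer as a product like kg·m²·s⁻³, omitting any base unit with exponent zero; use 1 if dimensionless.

m²·s⁻¹

Hz = 1/s = s⁻¹ (frequency is cycles per second).
Pa = N/m² (pressure = force per area),
    = kg·m⁻¹·s⁻².
So Pa⁻¹ = kg⁻¹·m·s².
N = kg·m/s² = kg·m·s⁻² (force = mass × acceleration).
Combining: Hz·Pa⁻¹·N = s⁻¹ · (kg⁻¹·m·s²) · (kg·m·s⁻²) = m²·s⁻¹.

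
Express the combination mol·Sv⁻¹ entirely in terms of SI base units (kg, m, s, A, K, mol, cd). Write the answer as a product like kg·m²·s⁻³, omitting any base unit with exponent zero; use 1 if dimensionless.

m⁻²·s²·mol

Sv = m²·s⁻².
So Sv⁻¹ = m⁻²·s².
Combining: mol·Sv⁻¹ = mol · (m⁻²·s²) = m⁻²·s²·mol.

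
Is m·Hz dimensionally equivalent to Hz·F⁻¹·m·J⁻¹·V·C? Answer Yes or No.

No

Left side:
  Hz = s⁻¹.
  Combining: m·Hz = m · s⁻¹ = m·s⁻¹.
Right side:
  Hz = s⁻¹.
  F = kg⁻¹·m⁻²·s⁴·A².
  So F⁻¹ = kg·m²·s⁻⁴·A⁻².
  J = kg·m²·s⁻².
  So J⁻¹ = kg⁻¹·m⁻²·s².
  V = kg·m²·s⁻³·A⁻¹.
  C = s·A.
  Combining: Hz·F⁻¹·m·J⁻¹·V·C = s⁻¹ · (kg·m²·s⁻⁴·A⁻²) · m · (kg⁻¹·m⁻²·s²) · (kg·m²·s⁻³·A⁻¹) · (s·A) = kg·m³·s⁻⁵·A⁻².
Left is m·s⁻¹; right is kg·m³·s⁻⁵·A⁻² — different.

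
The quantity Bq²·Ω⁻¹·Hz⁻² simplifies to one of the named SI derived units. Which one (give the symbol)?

Bq = s⁻¹.
So Bq² = s⁻².
Ω = kg·m²·s⁻³·A⁻².
So Ω⁻¹ = kg⁻¹·m⁻²·s³·A².
Hz = s⁻¹.
So Hz⁻² = s².
Combining: Bq²·Ω⁻¹·Hz⁻² = s⁻² · (kg⁻¹·m⁻²·s³·A²) · s² = kg⁻¹·m⁻²·s³·A².
kg⁻¹·m⁻²·s³·A² is the base-SI form of the siemens.

S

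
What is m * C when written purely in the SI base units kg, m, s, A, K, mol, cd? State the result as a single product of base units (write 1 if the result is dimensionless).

C = s·A.
Combining: m·C = m · (s·A) = m·s·A.

m·s·A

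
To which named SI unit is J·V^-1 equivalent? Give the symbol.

J = kg·m²·s⁻².
V = kg·m²·s⁻³·A⁻¹.
So V⁻¹ = kg⁻¹·m⁻²·s³·A.
Combining: J·V⁻¹ = (kg·m²·s⁻²) · (kg⁻¹·m⁻²·s³·A) = s·A.
s·A is the base-SI form of the coulomb.

C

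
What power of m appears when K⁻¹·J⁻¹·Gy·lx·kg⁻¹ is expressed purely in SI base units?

-2

J = N·m (work = force × distance),
    = kg·m²·s⁻².
So J⁻¹ = kg⁻¹·m⁻²·s².
Gy = J/kg (absorbed dose = energy per mass),
    = m²·s⁻².
lx = lm/m² (illuminance = luminous flux per area),
    = m⁻²·cd.
Combining: K⁻¹·J⁻¹·Gy·lx·kg⁻¹ = K⁻¹ · (kg⁻¹·m⁻²·s²) · (m²·s⁻²) · (m⁻²·cd) · kg⁻¹ = kg⁻²·m⁻²·K⁻¹·cd.
The exponent of m is -2.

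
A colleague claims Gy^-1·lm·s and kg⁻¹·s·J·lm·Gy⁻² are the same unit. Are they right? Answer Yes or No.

Yes

Left side:
  Gy = J/kg (absorbed dose = energy per mass),
      = m²·s⁻².
  So Gy⁻¹ = m⁻²·s².
  lm = cd·sr = cd (luminous flux; sr is dimensionless).
  Combining: Gy⁻¹·lm·s = (m⁻²·s²) · cd · s = m⁻²·s³·cd.
Right side:
  J = N·m (work = force × distance),
      = kg·m²·s⁻².
  lm = cd·sr = cd (luminous flux; sr is dimensionless).
  Gy = J/kg (absorbed dose = energy per mass),
      = m²·s⁻².
  So Gy⁻² = m⁻⁴·s⁴.
  Combining: kg⁻¹·s·J·lm·Gy⁻² = kg⁻¹ · s · (kg·m²·s⁻²) · cd · (m⁻⁴·s⁴) = m⁻²·s³·cd.
Both reduce to m⁻²·s³·cd.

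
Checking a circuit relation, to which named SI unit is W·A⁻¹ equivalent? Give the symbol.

V

W = kg·m²·s⁻³.
Combining: W·A⁻¹ = (kg·m²·s⁻³) · A⁻¹ = kg·m²·s⁻³·A⁻¹.
kg·m²·s⁻³·A⁻¹ is the base-SI form of the volt.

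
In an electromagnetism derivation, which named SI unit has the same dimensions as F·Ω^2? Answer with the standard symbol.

F = C/V (capacitance = charge per voltage),
    = A·s/(kg·m²·s⁻³·A⁻¹) (substituting C and V),
    = kg⁻¹·m⁻²·s⁴·A².
Ω = V/A (resistance = voltage per current),
    = kg·m²·s⁻³·A⁻².
So Ω² = kg²·m⁴·s⁻⁶·A⁻⁴.
Combining: F·Ω² = (kg⁻¹·m⁻²·s⁴·A²) · (kg²·m⁴·s⁻⁶·A⁻⁴) = kg·m²·s⁻²·A⁻².
kg·m²·s⁻²·A⁻² is the base-SI form of the henry.

H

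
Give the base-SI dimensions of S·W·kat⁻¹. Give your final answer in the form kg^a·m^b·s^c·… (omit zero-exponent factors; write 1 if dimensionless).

s·A²·mol⁻¹

S = kg⁻¹·m⁻²·s³·A².
W = kg·m²·s⁻³.
kat = s⁻¹·mol.
So kat⁻¹ = s·mol⁻¹.
Combining: S·W·kat⁻¹ = (kg⁻¹·m⁻²·s³·A²) · (kg·m²·s⁻³) · (s·mol⁻¹) = s·A²·mol⁻¹.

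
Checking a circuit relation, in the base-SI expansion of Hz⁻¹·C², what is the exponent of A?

Hz = 1/s = s⁻¹ (frequency is cycles per second).
So Hz⁻¹ = s.
C = A·s = s·A (charge = current × time).
So C² = s²·A².
Combining: Hz⁻¹·C² = s · (s²·A²) = s³·A².
The exponent of A is 2.

2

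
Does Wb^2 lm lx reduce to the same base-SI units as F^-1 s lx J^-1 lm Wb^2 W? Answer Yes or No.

No

Left side:
  Wb = V·s (flux: a volt is a weber per second),
      = kg·m²·s⁻²·A⁻¹.
  So Wb² = kg²·m⁴·s⁻⁴·A⁻².
  lm = cd·sr = cd (luminous flux; sr is dimensionless).
  lx = lm/m² (illuminance = luminous flux per area),
      = m⁻²·cd.
  Combining: Wb²·lm·lx = (kg²·m⁴·s⁻⁴·A⁻²) · cd · (m⁻²·cd) = kg²·m²·s⁻⁴·A⁻²·cd².
Right side:
  F = kg⁻¹·m⁻²·s⁴·A².
  So F⁻¹ = kg·m²·s⁻⁴·A⁻².
  lx = m⁻²·cd.
  J = kg·m²·s⁻².
  So J⁻¹ = kg⁻¹·m⁻²·s².
  lm = cd.
  Wb = kg·m²·s⁻²·A⁻¹.
  So Wb² = kg²·m⁴·s⁻⁴·A⁻².
  W = kg·m²·s⁻³.
  Combining: F⁻¹·s·lx·J⁻¹·lm·Wb²·W = (kg·m²·s⁻⁴·A⁻²) · s · (m⁻²·cd) · (kg⁻¹·m⁻²·s²) · cd · (kg²·m⁴·s⁻⁴·A⁻²) · (kg·m²·s⁻³) = kg³·m⁴·s⁻⁸·A⁻⁴·cd².
Left is kg²·m²·s⁻⁴·A⁻²·cd²; right is kg³·m⁴·s⁻⁸·A⁻⁴·cd² — different.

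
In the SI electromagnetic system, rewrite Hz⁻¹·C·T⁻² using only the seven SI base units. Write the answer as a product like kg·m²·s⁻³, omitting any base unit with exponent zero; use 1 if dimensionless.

Hz = 1/s = s⁻¹ (frequency is cycles per second).
So Hz⁻¹ = s.
C = A·s = s·A (charge = current × time).
T = Wb/m² (flux density = flux per area),
    = kg·s⁻²·A⁻¹.
So T⁻² = kg⁻²·s⁴·A².
Combining: Hz⁻¹·C·T⁻² = s · (s·A) · (kg⁻²·s⁴·A²) = kg⁻²·s⁶·A³.

kg⁻²·s⁶·A³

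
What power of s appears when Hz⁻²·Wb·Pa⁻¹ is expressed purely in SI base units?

Hz = 1/s = s⁻¹ (frequency is cycles per second).
So Hz⁻² = s².
Wb = V·s (flux: a volt is a weber per second),
    = kg·m²·s⁻²·A⁻¹.
Pa = N/m² (pressure = force per area),
    = kg·m⁻¹·s⁻².
So Pa⁻¹ = kg⁻¹·m·s².
Combining: Hz⁻²·Wb·Pa⁻¹ = s² · (kg·m²·s⁻²·A⁻¹) · (kg⁻¹·m·s²) = m³·s²·A⁻¹.
The exponent of s is 2.

2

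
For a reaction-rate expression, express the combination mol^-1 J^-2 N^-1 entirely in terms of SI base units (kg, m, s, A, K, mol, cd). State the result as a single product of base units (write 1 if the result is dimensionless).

J = N·m (work = force × distance),
    = kg·m²·s⁻².
So J⁻² = kg⁻²·m⁻⁴·s⁴.
N = kg·m/s² = kg·m·s⁻² (force = mass × acceleration).
So N⁻¹ = kg⁻¹·m⁻¹·s².
Combining: mol⁻¹·J⁻²·N⁻¹ = mol⁻¹ · (kg⁻²·m⁻⁴·s⁴) · (kg⁻¹·m⁻¹·s²) = kg⁻³·m⁻⁵·s⁶·mol⁻¹.

kg⁻³·m⁻⁵·s⁶·mol⁻¹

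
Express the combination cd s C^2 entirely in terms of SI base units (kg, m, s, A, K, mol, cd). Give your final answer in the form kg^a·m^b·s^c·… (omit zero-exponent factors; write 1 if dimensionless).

C = s·A.
So C² = s²·A².
Combining: cd·s·C² = cd · s · (s²·A²) = s³·A²·cd.

s³·A²·cd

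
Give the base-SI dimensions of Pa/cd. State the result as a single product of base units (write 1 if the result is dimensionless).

Pa = N/m² (pressure = force per area),
    = kg·m⁻¹·s⁻².
Combining: cd⁻¹·Pa = cd⁻¹ · (kg·m⁻¹·s⁻²) = kg·m⁻¹·s⁻²·cd⁻¹.

kg·m⁻¹·s⁻²·cd⁻¹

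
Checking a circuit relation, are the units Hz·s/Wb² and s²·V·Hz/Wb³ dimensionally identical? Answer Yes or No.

Yes

Left side:
  Hz = 1/s = s⁻¹ (frequency is cycles per second).
  Wb = V·s (flux: a volt is a weber per second),
      = kg·m²·s⁻²·A⁻¹.
  So Wb⁻² = kg⁻²·m⁻⁴·s⁴·A².
  Combining: Hz·Wb⁻²·s = s⁻¹ · (kg⁻²·m⁻⁴·s⁴·A²) · s = kg⁻²·m⁻⁴·s⁴·A².
Right side:
  V = W/A (potential = power per current),
      = kg·m²·s⁻³·A⁻¹.
  Wb = V·s (flux: a volt is a weber per second),
      = kg·m²·s⁻²·A⁻¹.
  So Wb⁻³ = kg⁻³·m⁻⁶·s⁶·A³.
  Hz = 1/s = s⁻¹ (frequency is cycles per second).
  Combining: s²·V·Wb⁻³·Hz = s² · (kg·m²·s⁻³·A⁻¹) · (kg⁻³·m⁻⁶·s⁶·A³) · s⁻¹ = kg⁻²·m⁻⁴·s⁴·A².
Both reduce to kg⁻²·m⁻⁴·s⁴·A².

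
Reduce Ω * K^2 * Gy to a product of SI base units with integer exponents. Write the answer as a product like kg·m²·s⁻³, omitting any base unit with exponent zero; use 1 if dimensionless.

Ω = V/A (resistance = voltage per current),
    = kg·m²·s⁻³·A⁻².
Gy = J/kg (absorbed dose = energy per mass),
    = m²·s⁻².
Combining: Ω·K²·Gy = (kg·m²·s⁻³·A⁻²) · K² · (m²·s⁻²) = kg·m⁴·s⁻⁵·A⁻²·K².

kg·m⁴·s⁻⁵·A⁻²·K²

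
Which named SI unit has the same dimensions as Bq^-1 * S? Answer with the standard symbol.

F

Bq = 1/s = s⁻¹ (activity is decays per second).
So Bq⁻¹ = s.
S = 1/Ω (conductance is reciprocal resistance),
    = kg⁻¹·m⁻²·s³·A².
Combining: Bq⁻¹·S = s · (kg⁻¹·m⁻²·s³·A²) = kg⁻¹·m⁻²·s⁴·A².
kg⁻¹·m⁻²·s⁴·A² is the base-SI form of the farad.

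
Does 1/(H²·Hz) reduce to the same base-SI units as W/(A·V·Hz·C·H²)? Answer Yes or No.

No

Left side:
  H = kg·m²·s⁻²·A⁻².
  So H⁻² = kg⁻²·m⁻⁴·s⁴·A⁴.
  Hz = s⁻¹.
  So Hz⁻¹ = s.
  Combining: H⁻²·Hz⁻¹ = (kg⁻²·m⁻⁴·s⁴·A⁴) · s = kg⁻²·m⁻⁴·s⁵·A⁴.
Right side:
  V = W/A (potential = power per current),
      = kg·m²·s⁻³·A⁻¹.
  So V⁻¹ = kg⁻¹·m⁻²·s³·A.
  W = J/s (power = energy per time),
      = kg·m²·s⁻³.
  Hz = 1/s = s⁻¹ (frequency is cycles per second).
  So Hz⁻¹ = s.
  C = A·s = s·A (charge = current × time).
  So C⁻¹ = s⁻¹·A⁻¹.
  H = Wb/A (inductance = flux per current),
      = kg·m²·s⁻²·A⁻².
  So H⁻² = kg⁻²·m⁻⁴·s⁴·A⁴.
  Combining: A⁻¹·V⁻¹·W·Hz⁻¹·C⁻¹·H⁻² = A⁻¹ · (kg⁻¹·m⁻²·s³·A) · (kg·m²·s⁻³) · s · (s⁻¹·A⁻¹) · (kg⁻²·m⁻⁴·s⁴·A⁴) = kg⁻²·m⁻⁴·s⁴·A³.
Left is kg⁻²·m⁻⁴·s⁵·A⁴; right is kg⁻²·m⁻⁴·s⁴·A³ — different.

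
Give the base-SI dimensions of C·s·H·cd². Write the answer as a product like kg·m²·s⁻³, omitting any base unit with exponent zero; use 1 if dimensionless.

C = A·s = s·A (charge = current × time).
H = Wb/A (inductance = flux per current),
    = kg·m²·s⁻²·A⁻².
Combining: C·s·H·cd² = (s·A) · s · (kg·m²·s⁻²·A⁻²) · cd² = kg·m²·A⁻¹·cd².

kg·m²·A⁻¹·cd²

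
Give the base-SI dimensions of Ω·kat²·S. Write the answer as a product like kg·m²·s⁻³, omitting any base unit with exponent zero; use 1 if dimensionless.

Ω = kg·m²·s⁻³·A⁻².
kat = s⁻¹·mol.
So kat² = s⁻²·mol².
S = kg⁻¹·m⁻²·s³·A².
Combining: Ω·kat²·S = (kg·m²·s⁻³·A⁻²) · (s⁻²·mol²) · (kg⁻¹·m⁻²·s³·A²) = s⁻²·mol².

s⁻²·mol²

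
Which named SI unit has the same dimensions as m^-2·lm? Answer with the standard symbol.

lm = cd·sr = cd (luminous flux; sr is dimensionless).
Combining: m⁻²·lm = m⁻² · cd = m⁻²·cd.
m⁻²·cd is the base-SI form of the lux.

lx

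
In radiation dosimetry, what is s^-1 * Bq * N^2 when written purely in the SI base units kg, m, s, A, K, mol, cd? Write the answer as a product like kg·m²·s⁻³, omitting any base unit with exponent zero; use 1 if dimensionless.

kg²·m²·s⁻⁶

Bq = 1/s = s⁻¹ (activity is decays per second).
N = kg·m/s² = kg·m·s⁻² (force = mass × acceleration).
So N² = kg²·m²·s⁻⁴.
Combining: s⁻¹·Bq·N² = s⁻¹ · s⁻¹ · (kg²·m²·s⁻⁴) = kg²·m²·s⁻⁶.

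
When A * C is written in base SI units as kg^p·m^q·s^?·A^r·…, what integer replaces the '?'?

C = A·s = s·A (charge = current × time).
Combining: A·C = A · (s·A) = s·A².
The exponent of s is 1.

1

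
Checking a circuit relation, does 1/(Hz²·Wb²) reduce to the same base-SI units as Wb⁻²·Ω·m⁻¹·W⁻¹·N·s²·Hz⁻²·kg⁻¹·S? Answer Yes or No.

No

Left side:
  Hz = 1/s = s⁻¹ (frequency is cycles per second).
  So Hz⁻² = s².
  Wb = V·s (flux: a volt is a weber per second),
      = kg·m²·s⁻²·A⁻¹.
  So Wb⁻² = kg⁻²·m⁻⁴·s⁴·A².
  Combining: Hz⁻²·Wb⁻² = s² · (kg⁻²·m⁻⁴·s⁴·A²) = kg⁻²·m⁻⁴·s⁶·A².
Right side:
  Wb = V·s (flux: a volt is a weber per second),
      = kg·m²·s⁻²·A⁻¹.
  So Wb⁻² = kg⁻²·m⁻⁴·s⁴·A².
  Ω = V/A (resistance = voltage per current),
      = kg·m²·s⁻³·A⁻².
  W = J/s (power = energy per time),
      = kg·m²·s⁻³.
  So W⁻¹ = kg⁻¹·m⁻²·s³.
  N = kg·m/s² = kg·m·s⁻² (force = mass × acceleration).
  Hz = 1/s = s⁻¹ (frequency is cycles per second).
  So Hz⁻² = s².
  S = 1/Ω (conductance is reciprocal resistance),
      = kg⁻¹·m⁻²·s³·A².
  Combining: Wb⁻²·Ω·m⁻¹·W⁻¹·N·s²·Hz⁻²·kg⁻¹·S = (kg⁻²·m⁻⁴·s⁴·A²) · (kg·m²·s⁻³·A⁻²) · m⁻¹ · (kg⁻¹·m⁻²·s³) · (kg·m·s⁻²) · s² · s² · kg⁻¹ · (kg⁻¹·m⁻²·s³·A²) = kg⁻³·m⁻⁶·s⁹·A².
Left is kg⁻²·m⁻⁴·s⁶·A²; right is kg⁻³·m⁻⁶·s⁹·A² — different.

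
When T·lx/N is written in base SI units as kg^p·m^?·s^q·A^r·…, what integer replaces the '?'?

-3

N = kg·m·s⁻².
So N⁻¹ = kg⁻¹·m⁻¹·s².
T = kg·s⁻²·A⁻¹.
lx = m⁻²·cd.
Combining: N⁻¹·T·lx = (kg⁻¹·m⁻¹·s²) · (kg·s⁻²·A⁻¹) · (m⁻²·cd) = m⁻³·A⁻¹·cd.
The exponent of m is -3.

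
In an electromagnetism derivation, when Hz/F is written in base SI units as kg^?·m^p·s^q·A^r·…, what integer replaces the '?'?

1

F = C/V (capacitance = charge per voltage),
    = A·s/(kg·m²·s⁻³·A⁻¹) (substituting C and V),
    = kg⁻¹·m⁻²·s⁴·A².
So F⁻¹ = kg·m²·s⁻⁴·A⁻².
Hz = 1/s = s⁻¹ (frequency is cycles per second).
Combining: F⁻¹·Hz = (kg·m²·s⁻⁴·A⁻²) · s⁻¹ = kg·m²·s⁻⁵·A⁻².
The exponent of kg is 1.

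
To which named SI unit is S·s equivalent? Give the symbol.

F

S = 1/Ω (conductance is reciprocal resistance),
    = kg⁻¹·m⁻²·s³·A².
Combining: S·s = (kg⁻¹·m⁻²·s³·A²) · s = kg⁻¹·m⁻²·s⁴·A².
kg⁻¹·m⁻²·s⁴·A² is the base-SI form of the farad.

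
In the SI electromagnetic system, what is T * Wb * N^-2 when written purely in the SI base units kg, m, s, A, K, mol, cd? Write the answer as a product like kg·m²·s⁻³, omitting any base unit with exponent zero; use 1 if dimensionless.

T = Wb/m² (flux density = flux per area),
    = kg·s⁻²·A⁻¹.
Wb = V·s (flux: a volt is a weber per second),
    = kg·m²·s⁻²·A⁻¹.
N = kg·m/s² = kg·m·s⁻² (force = mass × acceleration).
So N⁻² = kg⁻²·m⁻²·s⁴.
Combining: T·Wb·N⁻² = (kg·s⁻²·A⁻¹) · (kg·m²·s⁻²·A⁻¹) · (kg⁻²·m⁻²·s⁴) = A⁻².

A⁻²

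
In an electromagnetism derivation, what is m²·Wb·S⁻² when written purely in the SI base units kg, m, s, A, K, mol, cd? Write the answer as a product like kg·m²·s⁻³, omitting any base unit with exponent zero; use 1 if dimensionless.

Wb = kg·m²·s⁻²·A⁻¹.
S = kg⁻¹·m⁻²·s³·A².
So S⁻² = kg²·m⁴·s⁻⁶·A⁻⁴.
Combining: m²·Wb·S⁻² = m² · (kg·m²·s⁻²·A⁻¹) · (kg²·m⁴·s⁻⁶·A⁻⁴) = kg³·m⁸·s⁻⁸·A⁻⁵.

kg³·m⁸·s⁻⁸·A⁻⁵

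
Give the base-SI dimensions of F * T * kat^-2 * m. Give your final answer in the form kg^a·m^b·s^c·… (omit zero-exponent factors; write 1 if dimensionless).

F = kg⁻¹·m⁻²·s⁴·A².
T = kg·s⁻²·A⁻¹.
kat = s⁻¹·mol.
So kat⁻² = s²·mol⁻².
Combining: F·T·kat⁻²·m = (kg⁻¹·m⁻²·s⁴·A²) · (kg·s⁻²·A⁻¹) · (s²·mol⁻²) · m = m⁻¹·s⁴·A·mol⁻².

m⁻¹·s⁴·A·mol⁻²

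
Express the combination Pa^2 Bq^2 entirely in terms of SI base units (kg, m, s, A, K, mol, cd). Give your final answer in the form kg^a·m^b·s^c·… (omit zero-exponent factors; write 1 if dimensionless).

kg²·m⁻²·s⁻⁶

Pa = N/m² (pressure = force per area),
    = kg·m⁻¹·s⁻².
So Pa² = kg²·m⁻²·s⁻⁴.
Bq = 1/s = s⁻¹ (activity is decays per second).
So Bq² = s⁻².
Combining: Pa²·Bq² = (kg²·m⁻²·s⁻⁴) · s⁻² = kg²·m⁻²·s⁻⁶.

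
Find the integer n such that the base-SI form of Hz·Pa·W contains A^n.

Hz = s⁻¹.
Pa = kg·m⁻¹·s⁻².
W = kg·m²·s⁻³.
Combining: Hz·Pa·W = s⁻¹ · (kg·m⁻¹·s⁻²) · (kg·m²·s⁻³) = kg²·m·s⁻⁶.
The exponent of A is 0.

0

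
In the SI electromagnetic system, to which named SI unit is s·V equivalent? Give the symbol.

V = W/A (potential = power per current),
    = kg·m²·s⁻³·A⁻¹.
Combining: s·V = s · (kg·m²·s⁻³·A⁻¹) = kg·m²·s⁻²·A⁻¹.
kg·m²·s⁻²·A⁻¹ is the base-SI form of the weber.

Wb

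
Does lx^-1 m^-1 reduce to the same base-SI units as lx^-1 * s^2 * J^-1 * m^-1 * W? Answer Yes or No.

Left side:
  lx = lm/m² (illuminance = luminous flux per area),
      = m⁻²·cd.
  So lx⁻¹ = m²·cd⁻¹.
  Combining: lx⁻¹·m⁻¹ = (m²·cd⁻¹) · m⁻¹ = m·cd⁻¹.
Right side:
  lx = lm/m² (illuminance = luminous flux per area),
      = m⁻²·cd.
  So lx⁻¹ = m²·cd⁻¹.
  J = N·m (work = force × distance),
      = kg·m²·s⁻².
  So J⁻¹ = kg⁻¹·m⁻²·s².
  W = J/s (power = energy per time),
      = kg·m²·s⁻³.
  Combining: lx⁻¹·s²·J⁻¹·m⁻¹·W = (m²·cd⁻¹) · s² · (kg⁻¹·m⁻²·s²) · m⁻¹ · (kg·m²·s⁻³) = m·s·cd⁻¹.
Left is m·cd⁻¹; right is m·s·cd⁻¹ — different.

No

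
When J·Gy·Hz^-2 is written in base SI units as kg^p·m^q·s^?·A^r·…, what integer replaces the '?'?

-2

J = N·m (work = force × distance),
    = kg·m²·s⁻².
Gy = J/kg (absorbed dose = energy per mass),
    = m²·s⁻².
Hz = 1/s = s⁻¹ (frequency is cycles per second).
So Hz⁻² = s².
Combining: J·Gy·Hz⁻² = (kg·m²·s⁻²) · (m²·s⁻²) · s² = kg·m⁴·s⁻².
The exponent of s is -2.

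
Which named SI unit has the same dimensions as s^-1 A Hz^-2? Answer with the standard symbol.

C

Hz = 1/s = s⁻¹ (frequency is cycles per second).
So Hz⁻² = s².
Combining: s⁻¹·A·Hz⁻² = s⁻¹ · A · s² = s·A.
s·A is the base-SI form of the coulomb.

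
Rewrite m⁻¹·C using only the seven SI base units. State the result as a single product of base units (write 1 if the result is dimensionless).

C = A·s = s·A (charge = current × time).
Combining: m⁻¹·C = m⁻¹ · (s·A) = m⁻¹·s·A.

m⁻¹·s·A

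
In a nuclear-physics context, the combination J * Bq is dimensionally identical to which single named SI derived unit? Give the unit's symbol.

W

J = kg·m²·s⁻².
Bq = s⁻¹.
Combining: J·Bq = (kg·m²·s⁻²) · s⁻¹ = kg·m²·s⁻³.
kg·m²·s⁻³ is the base-SI form of the watt.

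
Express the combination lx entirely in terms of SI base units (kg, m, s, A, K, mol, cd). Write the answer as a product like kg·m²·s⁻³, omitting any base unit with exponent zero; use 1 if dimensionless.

lx = lm/m² (illuminance = luminous flux per area),
    = m⁻²·cd.

m⁻²·cd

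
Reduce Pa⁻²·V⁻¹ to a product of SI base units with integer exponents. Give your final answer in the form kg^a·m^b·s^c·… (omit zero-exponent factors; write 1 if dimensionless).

kg⁻³·s⁷·A

Pa = N/m² (pressure = force per area),
    = kg·m⁻¹·s⁻².
So Pa⁻² = kg⁻²·m²·s⁴.
V = W/A (potential = power per current),
    = kg·m²·s⁻³·A⁻¹.
So V⁻¹ = kg⁻¹·m⁻²·s³·A.
Combining: Pa⁻²·V⁻¹ = (kg⁻²·m²·s⁴) · (kg⁻¹·m⁻²·s³·A) = kg⁻³·s⁷·A.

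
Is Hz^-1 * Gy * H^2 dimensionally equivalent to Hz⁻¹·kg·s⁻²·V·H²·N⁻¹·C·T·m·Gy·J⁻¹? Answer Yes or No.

Left side:
  Hz = s⁻¹.
  So Hz⁻¹ = s.
  Gy = m²·s⁻².
  H = kg·m²·s⁻²·A⁻².
  So H² = kg²·m⁴·s⁻⁴·A⁻⁴.
  Combining: Hz⁻¹·Gy·H² = s · (m²·s⁻²) · (kg²·m⁴·s⁻⁴·A⁻⁴) = kg²·m⁶·s⁻⁵·A⁻⁴.
Right side:
  Hz = 1/s = s⁻¹ (frequency is cycles per second).
  So Hz⁻¹ = s.
  V = W/A (potential = power per current),
      = kg·m²·s⁻³·A⁻¹.
  H = Wb/A (inductance = flux per current),
      = kg·m²·s⁻²·A⁻².
  So H² = kg²·m⁴·s⁻⁴·A⁻⁴.
  N = kg·m/s² = kg·m·s⁻² (force = mass × acceleration).
  So N⁻¹ = kg⁻¹·m⁻¹·s².
  C = A·s = s·A (charge = current × time).
  T = Wb/m² (flux density = flux per area),
      = kg·s⁻²·A⁻¹.
  Gy = J/kg (absorbed dose = energy per mass),
      = m²·s⁻².
  J = N·m (work = force × distance),
      = kg·m²·s⁻².
  So J⁻¹ = kg⁻¹·m⁻²·s².
  Combining: Hz⁻¹·kg·s⁻²·V·H²·N⁻¹·C·T·m·Gy·J⁻¹ = s · kg · s⁻² · (kg·m²·s⁻³·A⁻¹) · (kg²·m⁴·s⁻⁴·A⁻⁴) · (kg⁻¹·m⁻¹·s²) · (s·A) · (kg·s⁻²·A⁻¹) · m · (m²·s⁻²) · (kg⁻¹·m⁻²·s²) = kg³·m⁶·s⁻⁷·A⁻⁵.
Left is kg²·m⁶·s⁻⁵·A⁻⁴; right is kg³·m⁶·s⁻⁷·A⁻⁵ — different.

No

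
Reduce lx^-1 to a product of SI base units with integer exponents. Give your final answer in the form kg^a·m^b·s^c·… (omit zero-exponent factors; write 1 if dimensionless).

lx = m⁻²·cd.
So lx⁻¹ = m²·cd⁻¹.

m²·cd⁻¹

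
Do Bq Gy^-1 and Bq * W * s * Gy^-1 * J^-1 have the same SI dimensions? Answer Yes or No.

Yes

Left side:
  Bq = 1/s = s⁻¹ (activity is decays per second).
  Gy = J/kg (absorbed dose = energy per mass),
      = m²·s⁻².
  So Gy⁻¹ = m⁻²·s².
  Combining: Bq·Gy⁻¹ = s⁻¹ · (m⁻²·s²) = m⁻²·s.
Right side:
  Bq = s⁻¹.
  W = kg·m²·s⁻³.
  Gy = m²·s⁻².
  So Gy⁻¹ = m⁻²·s².
  J = kg·m²·s⁻².
  So J⁻¹ = kg⁻¹·m⁻²·s².
  Combining: Bq·W·s·Gy⁻¹·J⁻¹ = s⁻¹ · (kg·m²·s⁻³) · s · (m⁻²·s²) · (kg⁻¹·m⁻²·s²) = m⁻²·s.
Both reduce to m⁻²·s.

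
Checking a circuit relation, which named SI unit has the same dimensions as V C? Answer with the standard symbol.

V = kg·m²·s⁻³·A⁻¹.
C = s·A.
Combining: V·C = (kg·m²·s⁻³·A⁻¹) · (s·A) = kg·m²·s⁻².
kg·m²·s⁻² is the base-SI form of the joule.

J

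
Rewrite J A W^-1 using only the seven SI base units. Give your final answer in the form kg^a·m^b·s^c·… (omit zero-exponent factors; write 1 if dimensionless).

s·A

J = N·m (work = force × distance),
    = kg·m²·s⁻².
W = J/s (power = energy per time),
    = kg·m²·s⁻³.
So W⁻¹ = kg⁻¹·m⁻²·s³.
Combining: J·A·W⁻¹ = (kg·m²·s⁻²) · A · (kg⁻¹·m⁻²·s³) = s·A.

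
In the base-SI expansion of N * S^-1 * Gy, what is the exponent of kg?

N = kg·m/s² = kg·m·s⁻² (force = mass × acceleration).
S = 1/Ω (conductance is reciprocal resistance),
    = kg⁻¹·m⁻²·s³·A².
So S⁻¹ = kg·m²·s⁻³·A⁻².
Gy = J/kg (absorbed dose = energy per mass),
    = m²·s⁻².
Combining: N·S⁻¹·Gy = (kg·m·s⁻²) · (kg·m²·s⁻³·A⁻²) · (m²·s⁻²) = kg²·m⁵·s⁻⁷·A⁻².
The exponent of kg is 2.

2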